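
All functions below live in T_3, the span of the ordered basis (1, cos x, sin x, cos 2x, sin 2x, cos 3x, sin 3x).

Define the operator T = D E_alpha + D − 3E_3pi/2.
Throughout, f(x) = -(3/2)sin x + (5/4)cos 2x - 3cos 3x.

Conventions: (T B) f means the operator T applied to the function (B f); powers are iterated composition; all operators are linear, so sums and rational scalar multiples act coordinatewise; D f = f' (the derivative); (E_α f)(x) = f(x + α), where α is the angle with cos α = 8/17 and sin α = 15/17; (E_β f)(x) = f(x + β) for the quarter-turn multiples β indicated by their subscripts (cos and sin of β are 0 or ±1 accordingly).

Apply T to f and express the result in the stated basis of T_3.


the image equals g(x) = -(114/17)cos x + (45/34)sin x + (1935/1156)cos 2x - (320/289)sin 2x - (4455/4913)cos 3x - (43992/4913)sin 3x

E_alpha f = -(45/34)cos x - (12/17)sin x - (805/1156)cos 2x - (300/289)sin 2x + (14664/4913)cos 3x - (1485/4913)sin 3x
D E_alpha f = -(12/17)cos x + (45/34)sin x - (600/289)cos 2x + (805/578)sin 2x - (4455/4913)cos 3x - (43992/4913)sin 3x
D f = -(3/2)cos x - (5/2)sin 2x + 9sin 3x
E_3pi/2 f = (3/2)cos x - (5/4)cos 2x + 3sin 3x
(-3E_3pi/2) f = -(9/2)cos x + (15/4)cos 2x - 9sin 3x
(D E_alpha + D − 3E_3pi/2) f = -(114/17)cos x + (45/34)sin x + (1935/1156)cos 2x - (320/289)sin 2x - (4455/4913)cos 3x - (43992/4913)sin 3x


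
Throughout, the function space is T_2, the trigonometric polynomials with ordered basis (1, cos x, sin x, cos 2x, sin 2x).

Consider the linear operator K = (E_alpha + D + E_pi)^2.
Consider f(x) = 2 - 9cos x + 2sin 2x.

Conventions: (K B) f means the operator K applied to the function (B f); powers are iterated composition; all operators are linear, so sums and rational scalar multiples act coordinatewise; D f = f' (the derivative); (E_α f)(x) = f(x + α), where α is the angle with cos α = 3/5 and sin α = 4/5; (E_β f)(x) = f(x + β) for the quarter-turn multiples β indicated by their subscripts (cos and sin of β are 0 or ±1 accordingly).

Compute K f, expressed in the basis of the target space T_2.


the image equals g(x) = 8 + (693/25)cos x - (324/25)sin x + (5328/625)cos 2x - (10304/625)sin 2x

E_alpha f = 2 - (27/5)cos x + (36/5)sin x + (48/25)cos 2x - (14/25)sin 2x
D f = 9sin x + 4cos 2x
E_pi f = 2 + 9cos x + 2sin 2x
(E_alpha + D + E_pi) f = 4 + (18/5)cos x + (81/5)sin x + (148/25)cos 2x + (36/25)sin 2x
E_alpha (E_alpha + D + E_pi) f = 4 + (378/25)cos x + (171/25)sin x - (172/625)cos 2x - (3804/625)sin 2x
D (E_alpha + D + E_pi) f = (81/5)cos x - (18/5)sin x + (72/25)cos 2x - (296/25)sin 2x
E_pi (E_alpha + D + E_pi) f = 4 - (18/5)cos x - (81/5)sin x + (148/25)cos 2x + (36/25)sin 2x
(E_alpha + D + E_pi) (E_alpha + D + E_pi) f = 8 + (693/25)cos x - (324/25)sin x + (5328/625)cos 2x - (10304/625)sin 2x


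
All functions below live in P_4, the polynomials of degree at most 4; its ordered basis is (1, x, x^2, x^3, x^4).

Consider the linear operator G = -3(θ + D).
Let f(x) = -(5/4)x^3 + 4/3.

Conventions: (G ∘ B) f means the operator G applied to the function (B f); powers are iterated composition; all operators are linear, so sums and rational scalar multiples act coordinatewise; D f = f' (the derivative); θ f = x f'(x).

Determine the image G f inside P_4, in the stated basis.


θ f = -(15/4)x^3
D f = -(15/4)x^2
(θ + D) f = -(15/4)x^3 - (15/4)x^2
(-3(θ + D)) f = (45/4)x^3 + (45/4)x^2

g(x) = (45/4)x^3 + (45/4)x^2


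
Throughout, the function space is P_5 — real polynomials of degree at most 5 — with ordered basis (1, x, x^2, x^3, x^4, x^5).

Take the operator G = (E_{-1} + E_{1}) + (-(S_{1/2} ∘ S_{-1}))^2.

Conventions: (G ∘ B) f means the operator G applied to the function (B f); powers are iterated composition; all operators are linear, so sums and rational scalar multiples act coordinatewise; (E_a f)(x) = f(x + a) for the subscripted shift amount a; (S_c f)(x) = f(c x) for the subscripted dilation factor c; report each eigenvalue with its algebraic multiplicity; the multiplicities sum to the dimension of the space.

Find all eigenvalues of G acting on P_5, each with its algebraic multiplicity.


image of 1: 3
image of x: (9/4)x
image of x^2: (33/16)x^2 + 2
image of x^3: (129/64)x^3 + 6x
image of x^4: (513/256)x^4 + 12x^2 + 2
image of x^5: (2049/1024)x^5 + 20x^3 + 10x
the matrix is upper triangular; its diagonal is (3, 9/4, 33/16, 129/64, 513/256, 2049/1024)
for a triangular matrix the eigenvalues are the diagonal entries, with algebraic multiplicity their repetition count

λ = 2049/1024 (multiplicity 1), λ = 513/256 (multiplicity 1), λ = 129/64 (multiplicity 1), λ = 33/16 (multiplicity 1), λ = 9/4 (multiplicity 1), λ = 3 (multiplicity 1)


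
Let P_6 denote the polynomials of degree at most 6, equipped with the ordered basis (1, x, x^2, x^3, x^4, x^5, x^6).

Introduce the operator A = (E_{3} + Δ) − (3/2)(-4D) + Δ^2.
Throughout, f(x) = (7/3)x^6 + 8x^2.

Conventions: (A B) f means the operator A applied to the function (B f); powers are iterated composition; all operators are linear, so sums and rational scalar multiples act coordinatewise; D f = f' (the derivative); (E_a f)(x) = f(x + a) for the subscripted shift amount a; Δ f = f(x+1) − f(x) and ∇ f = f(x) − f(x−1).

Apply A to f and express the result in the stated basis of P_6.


g(x) = (7/3)x^6 + 140x^5 + 420x^4 + (4760/3)x^3 + 3368x^2 + 3996x + 1944

E_{3} f = (7/3)x^6 + 42x^5 + 315x^4 + 1260x^3 + 2843x^2 + 3450x + 1773
Δ f = 14x^5 + 35x^4 + (140/3)x^3 + 35x^2 + 30x + 31/3
(E_{3} + Δ) f = (7/3)x^6 + 56x^5 + 350x^4 + (3920/3)x^3 + 2878x^2 + 3480x + 5350/3
D f = 14x^5 + 16x
(-4D) f = -56x^5 - 64x
(-(3/2)(-4D)) f = 84x^5 + 96x
Δ f = 14x^5 + 35x^4 + (140/3)x^3 + 35x^2 + 30x + 31/3
Δ Δ f = 70x^4 + 280x^3 + 490x^2 + 420x + 482/3
((E_{3} + Δ) − (3/2)(-4D) + Δ^2) f = (7/3)x^6 + 140x^5 + 420x^4 + (4760/3)x^3 + 3368x^2 + 3996x + 1944


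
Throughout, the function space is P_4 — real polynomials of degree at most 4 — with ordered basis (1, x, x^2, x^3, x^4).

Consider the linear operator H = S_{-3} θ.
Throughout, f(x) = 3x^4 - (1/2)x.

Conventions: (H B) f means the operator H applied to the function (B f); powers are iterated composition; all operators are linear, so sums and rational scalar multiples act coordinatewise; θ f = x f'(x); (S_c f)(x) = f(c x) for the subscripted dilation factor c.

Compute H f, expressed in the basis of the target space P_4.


g(x) = 972x^4 + (3/2)x

θ f = 12x^4 - (1/2)x
S_{-3} θ f = 972x^4 + (3/2)x


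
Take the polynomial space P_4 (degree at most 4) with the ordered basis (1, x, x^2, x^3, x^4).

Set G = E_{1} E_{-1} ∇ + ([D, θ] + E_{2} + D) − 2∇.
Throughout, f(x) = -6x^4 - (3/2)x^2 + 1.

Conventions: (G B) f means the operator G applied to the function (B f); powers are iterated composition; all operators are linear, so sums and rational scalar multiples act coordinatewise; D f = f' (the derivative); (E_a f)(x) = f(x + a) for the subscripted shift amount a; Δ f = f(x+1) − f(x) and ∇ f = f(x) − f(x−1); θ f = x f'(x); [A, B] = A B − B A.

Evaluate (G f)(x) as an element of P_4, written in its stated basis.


g(x) = -6x^4 - 72x^3 - (363/2)x^2 - 177x - 217/2

∇ f = -24x^3 + 36x^2 - 27x + 15/2
E_{-1} ∇ f = -24x^3 + 108x^2 - 171x + 189/2
E_{1} (E_{-1} ∇) f = -24x^3 + 36x^2 - 27x + 15/2
θ f = -24x^4 - 3x^2
D θ f = -96x^3 - 6x
D f = -24x^3 - 3x
θ D f = -72x^3 - 3x
[D, θ] f = -24x^3 - 3x
E_{2} f = -6x^4 - 48x^3 - (291/2)x^2 - 198x - 101
D f = -24x^3 - 3x
([D, θ] + E_{2} + D) f = -6x^4 - 96x^3 - (291/2)x^2 - 204x - 101
∇ f = -24x^3 + 36x^2 - 27x + 15/2
(-2∇) f = 48x^3 - 72x^2 + 54x - 15
(E_{1} E_{-1} ∇ + ([D, θ] + E_{2} + D) − 2∇) f = -6x^4 - 72x^3 - (363/2)x^2 - 177x - 217/2


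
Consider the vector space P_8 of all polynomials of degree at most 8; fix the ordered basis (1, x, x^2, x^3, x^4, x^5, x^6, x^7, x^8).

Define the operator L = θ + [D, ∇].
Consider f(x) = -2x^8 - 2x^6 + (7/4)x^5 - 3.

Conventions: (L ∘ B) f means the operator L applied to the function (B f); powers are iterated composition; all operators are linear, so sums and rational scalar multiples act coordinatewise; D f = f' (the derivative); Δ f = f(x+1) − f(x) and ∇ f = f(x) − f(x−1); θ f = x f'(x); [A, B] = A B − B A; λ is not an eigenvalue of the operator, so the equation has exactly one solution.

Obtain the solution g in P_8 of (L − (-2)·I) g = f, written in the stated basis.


write g with unknown coordinates in the stated basis and equate coefficients in (L − (-2)·I) g = f
solving from the highest basis element down gives g = -(1/5)x^8 - (1/4)x^6 + (1/4)x^5 - 3/2
check: L g = -(8/5)x^8 - (3/2)x^6 + (5/4)x^5
so L g − (-2)·g = -2x^8 - 2x^6 + (7/4)x^5 - 3 = f ✓

the image equals g(x) = -(1/5)x^8 - (1/4)x^6 + (1/4)x^5 - 3/2


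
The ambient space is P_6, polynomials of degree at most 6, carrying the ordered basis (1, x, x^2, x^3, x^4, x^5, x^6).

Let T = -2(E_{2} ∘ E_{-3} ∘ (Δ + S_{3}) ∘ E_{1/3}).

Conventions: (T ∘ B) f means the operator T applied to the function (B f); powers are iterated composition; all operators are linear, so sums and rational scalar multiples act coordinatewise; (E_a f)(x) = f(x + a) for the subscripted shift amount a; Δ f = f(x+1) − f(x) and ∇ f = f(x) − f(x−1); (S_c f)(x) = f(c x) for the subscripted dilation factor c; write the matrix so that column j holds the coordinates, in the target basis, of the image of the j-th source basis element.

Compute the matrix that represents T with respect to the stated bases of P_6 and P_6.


the matrix is [[-2, 10/3, -122/9, 1006/27, -8162/81, 65470/243, -524162/729]; [0, -6, 28, -126, 4072/9, -40910/27, 43676/9]; [0, 0, -18, 138, -764, 10220/3, -122830/9]; [0, 0, 0, -54, 568, -11500/3, 61400/3]; [0, 0, 0, 0, -162, 2150, -17270]; [0, 0, 0, 0, 0, -486, 7764]; [0, 0, 0, 0, 0, 0, -1458]] (rows listed top to bottom)

image of 1: -2
image of x: -6x + 10/3
image of x^2: -18x^2 + 28x - 122/9
image of x^3: -54x^3 + 138x^2 - 126x + 1006/27
image of x^4: -162x^4 + 568x^3 - 764x^2 + (4072/9)x - 8162/81
image of x^5: -486x^5 + 2150x^4 - (11500/3)x^3 + (10220/3)x^2 - (40910/27)x + 65470/243
image of x^6: -1458x^6 + 7764x^5 - 17270x^4 + (61400/3)x^3 - (122830/9)x^2 + (43676/9)x - 524162/729
each image's coordinates form column j of the matrix


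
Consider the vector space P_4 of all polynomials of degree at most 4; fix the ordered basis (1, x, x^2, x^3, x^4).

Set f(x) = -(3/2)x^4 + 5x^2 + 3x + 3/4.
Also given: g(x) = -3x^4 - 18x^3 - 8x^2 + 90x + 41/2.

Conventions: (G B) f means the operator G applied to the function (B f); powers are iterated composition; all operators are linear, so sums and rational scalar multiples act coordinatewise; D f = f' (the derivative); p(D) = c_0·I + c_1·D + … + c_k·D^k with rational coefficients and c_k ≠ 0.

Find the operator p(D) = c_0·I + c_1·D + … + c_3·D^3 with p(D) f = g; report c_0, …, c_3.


c_0 = 2, c_1 = 3, c_2 = 1, c_3 = -3/2

D^0 f = -(3/2)x^4 + 5x^2 + 3x + 3/4
D^1 f = -6x^3 + 10x + 3
D^2 f = -18x^2 + 10
D^3 f = -36x
matching coefficients of g against c_0 f + c_1 Df + … from the top degree down determines the c_i
solution: c_0 = 2, c_1 = 3, c_2 = 1, c_3 = -3/2


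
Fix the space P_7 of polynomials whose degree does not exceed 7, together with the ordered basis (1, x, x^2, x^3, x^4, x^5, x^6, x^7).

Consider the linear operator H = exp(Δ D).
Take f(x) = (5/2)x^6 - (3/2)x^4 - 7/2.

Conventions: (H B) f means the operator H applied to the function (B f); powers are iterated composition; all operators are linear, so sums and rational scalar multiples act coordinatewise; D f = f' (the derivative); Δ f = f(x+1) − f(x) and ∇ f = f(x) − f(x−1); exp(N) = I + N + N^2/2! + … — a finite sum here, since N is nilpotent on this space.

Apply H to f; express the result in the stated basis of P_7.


order-1 term: 75x^4 + 150x^3 + 132x^2 + 57x + 9
order-2 term: 450x^2 + 900x + 507
order-3 term: 300
the series for exp(Δ D) f terminates at order 3
exp(Δ D) f = (5/2)x^6 + (147/2)x^4 + 150x^3 + 582x^2 + 957x + 1625/2

g(x) = (5/2)x^6 + (147/2)x^4 + 150x^3 + 582x^2 + 957x + 1625/2


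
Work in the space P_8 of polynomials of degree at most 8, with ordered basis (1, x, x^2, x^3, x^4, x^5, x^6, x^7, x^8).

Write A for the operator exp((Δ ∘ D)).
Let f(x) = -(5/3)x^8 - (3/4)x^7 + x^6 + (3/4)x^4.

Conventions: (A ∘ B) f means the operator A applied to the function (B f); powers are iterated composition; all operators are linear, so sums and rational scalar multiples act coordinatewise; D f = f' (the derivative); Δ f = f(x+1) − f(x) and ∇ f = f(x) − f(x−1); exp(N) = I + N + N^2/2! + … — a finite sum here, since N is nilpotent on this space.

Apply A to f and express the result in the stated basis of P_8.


order-1 term: -(280/3)x^6 - (623/2)x^5 - (6185/12)x^4 - (1535/3)x^3 - (1159/4)x^2 - (515/6)x - 115/12
order-2 term: -1400x^4 - 5915x^3 - 10565x^2 - (18285/2)x - 18881/6
order-3 term: -5600x^2 - 17430x - 14825
order-4 term: -2800
the series for exp((Δ ∘ D)) f terminates at order 4
exp((Δ ∘ D)) f = -(5/3)x^8 - (3/4)x^7 - (277/3)x^6 - (623/2)x^5 - (5744/3)x^4 - (19280/3)x^3 - (65819/4)x^2 - (79975/3)x - 249377/12

g(x) = -(5/3)x^8 - (3/4)x^7 - (277/3)x^6 - (623/2)x^5 - (5744/3)x^4 - (19280/3)x^3 - (65819/4)x^2 - (79975/3)x - 249377/12


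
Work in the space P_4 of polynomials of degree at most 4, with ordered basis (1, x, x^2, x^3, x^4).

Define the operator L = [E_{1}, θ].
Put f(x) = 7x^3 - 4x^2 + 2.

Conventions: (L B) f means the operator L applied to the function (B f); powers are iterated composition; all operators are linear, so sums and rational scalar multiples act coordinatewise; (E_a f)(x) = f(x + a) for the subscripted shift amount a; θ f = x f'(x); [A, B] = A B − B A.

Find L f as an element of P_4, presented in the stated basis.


the result is g(x) = 21x^2 + 34x + 13

θ f = 21x^3 - 8x^2
E_{1} θ f = 21x^3 + 55x^2 + 47x + 13
E_{1} f = 7x^3 + 17x^2 + 13x + 5
θ E_{1} f = 21x^3 + 34x^2 + 13x
[E_{1}, θ] f = 21x^2 + 34x + 13


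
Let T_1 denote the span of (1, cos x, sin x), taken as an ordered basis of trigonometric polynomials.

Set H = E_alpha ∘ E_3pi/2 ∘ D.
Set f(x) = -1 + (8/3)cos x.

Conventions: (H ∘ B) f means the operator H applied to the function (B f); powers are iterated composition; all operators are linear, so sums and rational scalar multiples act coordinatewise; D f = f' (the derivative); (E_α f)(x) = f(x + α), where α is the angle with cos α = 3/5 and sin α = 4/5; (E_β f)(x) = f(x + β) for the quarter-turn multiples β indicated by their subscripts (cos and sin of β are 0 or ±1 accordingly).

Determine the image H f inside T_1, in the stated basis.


D f = -(8/3)sin x
E_3pi/2 D f = (8/3)cos x
E_alpha (E_3pi/2 ∘ D) f = (8/5)cos x - (32/15)sin x

the image equals g(x) = (8/5)cos x - (32/15)sin x


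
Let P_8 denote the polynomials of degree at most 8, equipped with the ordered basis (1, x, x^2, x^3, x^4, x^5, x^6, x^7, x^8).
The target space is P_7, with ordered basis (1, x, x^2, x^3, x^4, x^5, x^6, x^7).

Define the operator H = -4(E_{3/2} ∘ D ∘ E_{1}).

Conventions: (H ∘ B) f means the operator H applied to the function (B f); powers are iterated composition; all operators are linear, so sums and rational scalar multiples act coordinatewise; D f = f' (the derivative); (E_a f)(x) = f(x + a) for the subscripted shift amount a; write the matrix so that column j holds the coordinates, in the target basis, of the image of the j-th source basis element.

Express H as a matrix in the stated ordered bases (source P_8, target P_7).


the matrix is [[0, -4, -20, -75, -250, -3125/4, -9375/4, -109375/16, -78125/4]; [0, 0, -8, -60, -300, -1250, -9375/2, -65625/4, -109375/2]; [0, 0, 0, -12, -120, -750, -3750, -65625/4, -65625]; [0, 0, 0, 0, -16, -200, -1500, -8750, -43750]; [0, 0, 0, 0, 0, -20, -300, -2625, -17500]; [0, 0, 0, 0, 0, 0, -24, -420, -4200]; [0, 0, 0, 0, 0, 0, 0, -28, -560]; [0, 0, 0, 0, 0, 0, 0, 0, -32]] (rows listed top to bottom)

image of 1: 0
image of x: -4
image of x^2: -8x - 20
image of x^3: -12x^2 - 60x - 75
image of x^4: -16x^3 - 120x^2 - 300x - 250
image of x^5: -20x^4 - 200x^3 - 750x^2 - 1250x - 3125/4
image of x^6: -24x^5 - 300x^4 - 1500x^3 - 3750x^2 - (9375/2)x - 9375/4
image of x^7: -28x^6 - 420x^5 - 2625x^4 - 8750x^3 - (65625/4)x^2 - (65625/4)x - 109375/16
image of x^8: -32x^7 - 560x^6 - 4200x^5 - 17500x^4 - 43750x^3 - 65625x^2 - (109375/2)x - 78125/4
each image's coordinates form column j of the matrix


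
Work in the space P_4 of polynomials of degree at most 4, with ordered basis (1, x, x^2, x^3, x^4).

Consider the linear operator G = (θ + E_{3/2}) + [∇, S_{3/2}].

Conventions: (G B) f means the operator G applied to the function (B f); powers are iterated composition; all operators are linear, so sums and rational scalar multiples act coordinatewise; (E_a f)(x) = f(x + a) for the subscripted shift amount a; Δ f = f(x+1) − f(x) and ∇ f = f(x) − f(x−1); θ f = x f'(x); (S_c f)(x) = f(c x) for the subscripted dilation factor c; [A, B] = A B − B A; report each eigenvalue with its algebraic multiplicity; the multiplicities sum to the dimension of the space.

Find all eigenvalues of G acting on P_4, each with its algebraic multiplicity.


image of 1: 1
image of x: 2x + 2
image of x^2: 3x^2 + (9/2)x + 1
image of x^3: 4x^3 + (63/8)x^2 + (9/8)x + 23/4
image of x^4: 5x^4 + (51/4)x^3 - (27/8)x^2 + (111/4)x + 1
the matrix is upper triangular; its diagonal is (1, 2, 3, 4, 5)
for a triangular matrix the eigenvalues are the diagonal entries, with algebraic multiplicity their repetition count

λ = 1 (multiplicity 1), λ = 2 (multiplicity 1), λ = 3 (multiplicity 1), λ = 4 (multiplicity 1), λ = 5 (multiplicity 1)


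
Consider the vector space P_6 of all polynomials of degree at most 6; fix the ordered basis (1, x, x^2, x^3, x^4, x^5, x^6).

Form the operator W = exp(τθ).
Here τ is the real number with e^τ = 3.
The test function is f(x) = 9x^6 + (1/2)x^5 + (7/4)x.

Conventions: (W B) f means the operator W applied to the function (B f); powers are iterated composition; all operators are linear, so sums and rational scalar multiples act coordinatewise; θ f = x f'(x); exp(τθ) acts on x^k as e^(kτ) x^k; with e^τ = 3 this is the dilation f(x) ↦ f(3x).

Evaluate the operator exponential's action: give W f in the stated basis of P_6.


the result is g(x) = 6561x^6 + (243/2)x^5 + (21/4)x

exp(τθ) x^k = e^(kτ) x^k; with e^τ = 3 this sends x^k to 3^k x^k
x ↦ 3 x
x^5 ↦ 243 x^5
x^6 ↦ 729 x^6
applying this coordinatewise to f: exp(τθ) f = 6561x^6 + (243/2)x^5 + (21/4)x


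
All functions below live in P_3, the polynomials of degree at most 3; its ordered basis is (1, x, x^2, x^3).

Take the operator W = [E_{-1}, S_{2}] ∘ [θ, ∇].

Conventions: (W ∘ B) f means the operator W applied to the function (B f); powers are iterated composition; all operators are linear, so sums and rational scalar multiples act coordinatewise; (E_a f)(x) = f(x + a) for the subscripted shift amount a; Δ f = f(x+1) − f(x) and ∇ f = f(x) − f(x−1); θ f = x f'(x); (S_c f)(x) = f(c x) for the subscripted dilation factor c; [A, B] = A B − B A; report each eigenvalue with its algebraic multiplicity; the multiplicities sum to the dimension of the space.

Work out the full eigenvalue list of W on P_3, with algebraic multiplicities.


image of 1: 0
image of x: 0
image of x^2: 2
image of x^3: 12x - 15
the matrix is upper triangular; its diagonal is (0, 0, 0, 0)
for a triangular matrix the eigenvalues are the diagonal entries, with algebraic multiplicity their repetition count

λ = 0 (multiplicity 4)


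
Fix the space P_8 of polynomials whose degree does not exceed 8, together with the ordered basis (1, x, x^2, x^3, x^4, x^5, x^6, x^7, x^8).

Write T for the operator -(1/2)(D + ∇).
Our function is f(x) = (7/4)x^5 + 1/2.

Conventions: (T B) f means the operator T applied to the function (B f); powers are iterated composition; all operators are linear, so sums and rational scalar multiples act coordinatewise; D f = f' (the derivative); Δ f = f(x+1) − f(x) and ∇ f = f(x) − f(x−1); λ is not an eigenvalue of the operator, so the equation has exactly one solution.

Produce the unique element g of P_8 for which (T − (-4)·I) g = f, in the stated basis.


write g with unknown coordinates in the stated basis and equate coefficients in (T − (-4)·I) g = f
solving from the highest basis element down gives g = (7/16)x^5 + (35/64)x^4 + (35/256)x^2 + (35/512)x + 57/512
check: T g = -(35/16)x^4 - (35/64)x^2 - (35/128)x + 7/128
so T g − (-4)·g = (7/4)x^5 + 1/2 = f ✓

g(x) = (7/16)x^5 + (35/64)x^4 + (35/256)x^2 + (35/512)x + 57/512


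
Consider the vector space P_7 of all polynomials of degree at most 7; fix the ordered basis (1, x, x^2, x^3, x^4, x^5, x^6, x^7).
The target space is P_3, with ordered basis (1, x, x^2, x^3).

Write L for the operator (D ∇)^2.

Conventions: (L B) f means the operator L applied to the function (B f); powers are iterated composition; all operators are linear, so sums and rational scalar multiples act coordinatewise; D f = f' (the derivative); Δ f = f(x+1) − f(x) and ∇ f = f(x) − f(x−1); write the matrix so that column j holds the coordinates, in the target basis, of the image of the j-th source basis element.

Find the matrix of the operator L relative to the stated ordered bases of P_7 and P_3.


image of 1: 0
image of x: 0
image of x^2: 0
image of x^3: 0
image of x^4: 24
image of x^5: 120x - 120
image of x^6: 360x^2 - 720x + 420
image of x^7: 840x^3 - 2520x^2 + 2940x - 1260
each image's coordinates form column j of the matrix

the matrix is [[0, 0, 0, 0, 24, -120, 420, -1260]; [0, 0, 0, 0, 0, 120, -720, 2940]; [0, 0, 0, 0, 0, 0, 360, -2520]; [0, 0, 0, 0, 0, 0, 0, 840]] (rows listed top to bottom)


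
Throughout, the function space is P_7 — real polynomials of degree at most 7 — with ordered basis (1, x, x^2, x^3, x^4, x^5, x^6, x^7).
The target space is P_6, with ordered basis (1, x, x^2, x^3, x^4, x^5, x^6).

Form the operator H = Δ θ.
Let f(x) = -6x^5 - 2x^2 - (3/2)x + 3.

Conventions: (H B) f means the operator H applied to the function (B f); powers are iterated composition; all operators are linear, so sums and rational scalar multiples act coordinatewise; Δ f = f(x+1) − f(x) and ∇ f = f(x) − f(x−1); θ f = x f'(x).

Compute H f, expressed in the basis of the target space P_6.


θ f = -30x^5 - 4x^2 - (3/2)x
Δ θ f = -150x^4 - 300x^3 - 300x^2 - 158x - 71/2

the image equals g(x) = -150x^4 - 300x^3 - 300x^2 - 158x - 71/2


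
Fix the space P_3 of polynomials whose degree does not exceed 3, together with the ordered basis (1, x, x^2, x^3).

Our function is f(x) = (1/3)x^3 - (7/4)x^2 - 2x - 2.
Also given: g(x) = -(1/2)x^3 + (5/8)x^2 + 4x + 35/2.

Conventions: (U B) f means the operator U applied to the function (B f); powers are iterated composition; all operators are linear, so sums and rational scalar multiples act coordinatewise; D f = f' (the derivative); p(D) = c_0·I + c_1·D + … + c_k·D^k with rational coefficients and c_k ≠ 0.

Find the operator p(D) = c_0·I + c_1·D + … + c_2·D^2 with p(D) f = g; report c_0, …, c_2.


D^0 f = (1/3)x^3 - (7/4)x^2 - 2x - 2
D^1 f = x^2 - (7/2)x - 2
D^2 f = 2x - 7/2
matching coefficients of g against c_0 f + c_1 Df + … from the top degree down determines the c_i
solution: c_0 = -3/2, c_1 = -2, c_2 = -3

p(D) = -(3/2)·I − 2·D − 3·D^2, i.e. c_0 = -3/2, c_1 = -2, c_2 = -3


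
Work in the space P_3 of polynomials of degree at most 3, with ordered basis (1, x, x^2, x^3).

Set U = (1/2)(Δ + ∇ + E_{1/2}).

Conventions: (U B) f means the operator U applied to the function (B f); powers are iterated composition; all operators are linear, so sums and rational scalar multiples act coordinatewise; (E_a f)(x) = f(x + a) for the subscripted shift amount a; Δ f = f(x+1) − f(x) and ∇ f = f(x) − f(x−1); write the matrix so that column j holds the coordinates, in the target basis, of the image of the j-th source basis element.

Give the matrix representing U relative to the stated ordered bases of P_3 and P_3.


image of 1: 1/2
image of x: (1/2)x + 5/4
image of x^2: (1/2)x^2 + (5/2)x + 1/8
image of x^3: (1/2)x^3 + (15/4)x^2 + (3/8)x + 17/16
each image's coordinates form column j of the matrix

the matrix is [[1/2, 5/4, 1/8, 17/16]; [0, 1/2, 5/2, 3/8]; [0, 0, 1/2, 15/4]; [0, 0, 0, 1/2]] (rows listed top to bottom)


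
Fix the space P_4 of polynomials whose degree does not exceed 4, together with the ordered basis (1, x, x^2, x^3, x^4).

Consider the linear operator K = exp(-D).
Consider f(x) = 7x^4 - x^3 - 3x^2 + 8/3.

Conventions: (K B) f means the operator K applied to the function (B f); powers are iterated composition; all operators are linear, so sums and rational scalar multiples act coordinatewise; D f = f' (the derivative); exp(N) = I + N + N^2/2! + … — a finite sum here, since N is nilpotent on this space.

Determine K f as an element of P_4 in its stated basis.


order-1 term: -28x^3 + 3x^2 + 6x
order-2 term: 42x^2 - 3x - 3
order-3 term: -28x + 1
order-4 term: 7
the series for exp(-D) f terminates at order 4
exp(-D) f = 7x^4 - 29x^3 + 42x^2 - 25x + 23/3

the image equals g(x) = 7x^4 - 29x^3 + 42x^2 - 25x + 23/3


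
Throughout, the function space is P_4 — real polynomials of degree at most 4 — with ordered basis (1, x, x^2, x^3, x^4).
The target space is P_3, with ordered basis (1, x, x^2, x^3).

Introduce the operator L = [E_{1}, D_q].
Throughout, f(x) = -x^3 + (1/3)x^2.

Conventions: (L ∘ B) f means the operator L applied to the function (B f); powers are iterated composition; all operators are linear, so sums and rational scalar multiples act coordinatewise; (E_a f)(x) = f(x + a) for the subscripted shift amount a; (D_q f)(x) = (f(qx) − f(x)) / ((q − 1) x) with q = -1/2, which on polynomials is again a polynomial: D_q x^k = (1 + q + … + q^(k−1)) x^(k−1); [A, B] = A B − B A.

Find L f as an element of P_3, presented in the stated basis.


g(x) = 7/4

D_q f = -(3/4)x^2 + (1/6)x
E_{1} D_q f = -(3/4)x^2 - (4/3)x - 7/12
E_{1} f = -x^3 - (8/3)x^2 - (7/3)x - 2/3
D_q E_{1} f = -(3/4)x^2 - (4/3)x - 7/3
[E_{1}, D_q] f = 7/4


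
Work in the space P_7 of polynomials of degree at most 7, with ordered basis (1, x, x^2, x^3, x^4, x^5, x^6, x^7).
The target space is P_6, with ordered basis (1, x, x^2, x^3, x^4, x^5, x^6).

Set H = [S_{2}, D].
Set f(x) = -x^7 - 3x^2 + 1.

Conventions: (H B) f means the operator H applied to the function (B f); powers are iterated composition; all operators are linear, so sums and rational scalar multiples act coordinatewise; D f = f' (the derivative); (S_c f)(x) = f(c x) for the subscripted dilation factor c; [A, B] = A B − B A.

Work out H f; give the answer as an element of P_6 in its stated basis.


g(x) = 448x^6 + 12x

D f = -7x^6 - 6x
S_{2} D f = -448x^6 - 12x
S_{2} f = -128x^7 - 12x^2 + 1
D S_{2} f = -896x^6 - 24x
[S_{2}, D] f = 448x^6 + 12x


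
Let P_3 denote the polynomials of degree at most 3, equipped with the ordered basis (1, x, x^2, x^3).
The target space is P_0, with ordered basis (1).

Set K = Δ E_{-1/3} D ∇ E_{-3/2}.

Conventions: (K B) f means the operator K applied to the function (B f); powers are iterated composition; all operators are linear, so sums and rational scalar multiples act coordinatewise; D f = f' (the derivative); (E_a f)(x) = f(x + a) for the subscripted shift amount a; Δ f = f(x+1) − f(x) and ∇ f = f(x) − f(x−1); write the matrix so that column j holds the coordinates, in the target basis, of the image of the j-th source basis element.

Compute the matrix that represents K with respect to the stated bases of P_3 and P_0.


image of 1: 0
image of x: 0
image of x^2: 0
image of x^3: 6
each image's coordinates form column j of the matrix

the matrix is [[0, 0, 0, 6]] (rows listed top to bottom)


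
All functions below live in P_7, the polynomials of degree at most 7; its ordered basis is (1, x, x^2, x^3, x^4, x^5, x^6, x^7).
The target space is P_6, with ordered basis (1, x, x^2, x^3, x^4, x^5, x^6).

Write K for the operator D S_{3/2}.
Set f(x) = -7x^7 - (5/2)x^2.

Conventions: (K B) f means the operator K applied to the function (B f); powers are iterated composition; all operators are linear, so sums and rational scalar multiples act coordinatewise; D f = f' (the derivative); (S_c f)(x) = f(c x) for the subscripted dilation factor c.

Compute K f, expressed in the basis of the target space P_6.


the image equals g(x) = -(107163/128)x^6 - (45/4)x

S_{3/2} f = -(15309/128)x^7 - (45/8)x^2
D S_{3/2} f = -(107163/128)x^6 - (45/4)x


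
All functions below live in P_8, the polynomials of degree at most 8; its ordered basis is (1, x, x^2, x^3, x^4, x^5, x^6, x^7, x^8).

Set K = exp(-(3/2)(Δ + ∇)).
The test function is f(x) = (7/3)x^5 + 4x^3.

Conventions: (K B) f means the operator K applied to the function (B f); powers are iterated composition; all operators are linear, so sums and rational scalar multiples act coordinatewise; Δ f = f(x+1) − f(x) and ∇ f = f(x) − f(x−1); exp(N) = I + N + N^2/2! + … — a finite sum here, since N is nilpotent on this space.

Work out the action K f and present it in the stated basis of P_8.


order-1 term: -35x^4 - 106x^2 - 19
order-2 term: 210x^3 + 528x
order-3 term: -630x^2 - 738
order-4 term: 945x
order-5 term: -567
the series for exp(-(3/2)(Δ + ∇)) f terminates at order 5
exp(-(3/2)(Δ + ∇)) f = (7/3)x^5 - 35x^4 + 214x^3 - 736x^2 + 1473x - 1324

the image equals g(x) = (7/3)x^5 - 35x^4 + 214x^3 - 736x^2 + 1473x - 1324


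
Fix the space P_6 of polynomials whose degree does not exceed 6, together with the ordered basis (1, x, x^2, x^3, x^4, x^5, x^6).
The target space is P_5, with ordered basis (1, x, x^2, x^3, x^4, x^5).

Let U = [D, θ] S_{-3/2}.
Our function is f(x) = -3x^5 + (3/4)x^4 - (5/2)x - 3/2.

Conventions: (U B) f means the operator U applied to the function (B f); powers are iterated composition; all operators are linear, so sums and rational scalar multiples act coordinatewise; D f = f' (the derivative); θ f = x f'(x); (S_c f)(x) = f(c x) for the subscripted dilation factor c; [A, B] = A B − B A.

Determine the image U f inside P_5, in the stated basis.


S_{-3/2} f = (729/32)x^5 + (243/64)x^4 + (15/4)x - 3/2
θ S_{-3/2} f = (3645/32)x^5 + (243/16)x^4 + (15/4)x
D θ S_{-3/2} f = (18225/32)x^4 + (243/4)x^3 + 15/4
D S_{-3/2} f = (3645/32)x^4 + (243/16)x^3 + 15/4
θ D S_{-3/2} f = (3645/8)x^4 + (729/16)x^3
[D, θ] S_{-3/2} f = (3645/32)x^4 + (243/16)x^3 + 15/4

the image equals g(x) = (3645/32)x^4 + (243/16)x^3 + 15/4


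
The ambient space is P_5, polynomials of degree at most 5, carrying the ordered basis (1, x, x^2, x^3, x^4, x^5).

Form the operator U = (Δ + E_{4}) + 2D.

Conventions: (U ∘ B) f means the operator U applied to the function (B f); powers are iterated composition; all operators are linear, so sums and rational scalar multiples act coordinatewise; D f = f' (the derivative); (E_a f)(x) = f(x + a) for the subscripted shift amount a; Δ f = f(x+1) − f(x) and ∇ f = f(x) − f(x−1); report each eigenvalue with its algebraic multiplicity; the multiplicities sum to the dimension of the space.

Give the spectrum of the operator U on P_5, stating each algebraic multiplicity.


image of 1: 1
image of x: x + 7
image of x^2: x^2 + 14x + 17
image of x^3: x^3 + 21x^2 + 51x + 65
image of x^4: x^4 + 28x^3 + 102x^2 + 260x + 257
image of x^5: x^5 + 35x^4 + 170x^3 + 650x^2 + 1285x + 1025
the matrix is upper triangular; its diagonal is (1, 1, 1, 1, 1, 1)
for a triangular matrix the eigenvalues are the diagonal entries, with algebraic multiplicity their repetition count

λ = 1 (multiplicity 6)


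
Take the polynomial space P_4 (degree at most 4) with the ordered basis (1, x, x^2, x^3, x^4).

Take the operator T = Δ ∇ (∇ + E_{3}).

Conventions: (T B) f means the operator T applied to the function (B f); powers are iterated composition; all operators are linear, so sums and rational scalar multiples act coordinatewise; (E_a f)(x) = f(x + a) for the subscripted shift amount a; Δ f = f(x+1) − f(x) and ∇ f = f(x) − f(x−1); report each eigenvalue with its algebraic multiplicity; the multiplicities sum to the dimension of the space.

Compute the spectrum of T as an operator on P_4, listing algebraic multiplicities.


image of 1: 0
image of x: 0
image of x^2: 2
image of x^3: 6x + 24
image of x^4: 12x^2 + 96x + 98
the matrix is upper triangular; its diagonal is (0, 0, 0, 0, 0)
for a triangular matrix the eigenvalues are the diagonal entries, with algebraic multiplicity their repetition count

λ = 0 (multiplicity 5)


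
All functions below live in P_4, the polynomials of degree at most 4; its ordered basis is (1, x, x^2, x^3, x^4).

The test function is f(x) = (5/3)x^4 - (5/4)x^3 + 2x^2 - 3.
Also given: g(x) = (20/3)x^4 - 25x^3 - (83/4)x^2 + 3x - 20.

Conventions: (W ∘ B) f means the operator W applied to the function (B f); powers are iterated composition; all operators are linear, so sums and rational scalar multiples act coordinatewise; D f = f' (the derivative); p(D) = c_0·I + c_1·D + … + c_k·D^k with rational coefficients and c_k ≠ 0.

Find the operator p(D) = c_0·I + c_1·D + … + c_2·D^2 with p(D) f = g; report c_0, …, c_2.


c_0 = 4, c_1 = -3, c_2 = -2

D^0 f = (5/3)x^4 - (5/4)x^3 + 2x^2 - 3
D^1 f = (20/3)x^3 - (15/4)x^2 + 4x
D^2 f = 20x^2 - (15/2)x + 4
matching coefficients of g against c_0 f + c_1 Df + … from the top degree down determines the c_i
solution: c_0 = 4, c_1 = -3, c_2 = -2


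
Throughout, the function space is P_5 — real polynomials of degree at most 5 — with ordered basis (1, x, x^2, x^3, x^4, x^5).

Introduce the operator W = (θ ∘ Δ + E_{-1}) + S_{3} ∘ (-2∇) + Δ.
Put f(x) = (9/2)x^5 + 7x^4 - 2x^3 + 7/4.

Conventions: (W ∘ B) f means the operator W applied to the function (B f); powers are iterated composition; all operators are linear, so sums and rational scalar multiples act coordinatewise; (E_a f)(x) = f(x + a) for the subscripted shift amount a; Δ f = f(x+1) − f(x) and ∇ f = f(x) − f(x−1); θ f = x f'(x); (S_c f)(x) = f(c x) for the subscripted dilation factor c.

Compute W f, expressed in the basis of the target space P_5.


Δ f = (45/2)x^4 + 73x^3 + 81x^2 + (89/2)x + 19/2
θ Δ f = 90x^4 + 219x^3 + 162x^2 + (89/2)x
E_{-1} f = (9/2)x^5 - (31/2)x^4 + 15x^3 + 3x^2 - (23/2)x + 25/4
(θ ∘ Δ + E_{-1}) f = (9/2)x^5 + (149/2)x^4 + 234x^3 + 165x^2 + 33x + 25/4
∇ f = (45/2)x^4 - 17x^3 - 3x^2 + (23/2)x - 9/2
(-2∇) f = -45x^4 + 34x^3 + 6x^2 - 23x + 9
S_{3} (-2∇) f = -3645x^4 + 918x^3 + 54x^2 - 69x + 9
Δ f = (45/2)x^4 + 73x^3 + 81x^2 + (89/2)x + 19/2
((θ ∘ Δ + E_{-1}) + S_{3} ∘ (-2∇) + Δ) f = (9/2)x^5 - 3548x^4 + 1225x^3 + 300x^2 + (17/2)x + 99/4

g(x) = (9/2)x^5 - 3548x^4 + 1225x^3 + 300x^2 + (17/2)x + 99/4


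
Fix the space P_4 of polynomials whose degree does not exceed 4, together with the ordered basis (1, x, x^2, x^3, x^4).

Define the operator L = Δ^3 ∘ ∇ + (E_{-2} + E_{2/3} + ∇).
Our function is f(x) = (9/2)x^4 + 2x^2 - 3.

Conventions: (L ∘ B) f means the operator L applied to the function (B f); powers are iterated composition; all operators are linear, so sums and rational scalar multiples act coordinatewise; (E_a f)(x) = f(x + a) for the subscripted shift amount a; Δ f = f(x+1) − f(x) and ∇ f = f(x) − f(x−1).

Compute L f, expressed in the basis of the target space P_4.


∇ f = 18x^3 - 27x^2 + 22x - 13/2
Δ ∇ f = 54x^2 + 13
Δ Δ ∇ f = 108x + 54
Δ Δ Δ ∇ f = 108
E_{-2} f = (9/2)x^4 - 36x^3 + 110x^2 - 152x + 77
E_{2/3} f = (9/2)x^4 + 12x^3 + 14x^2 + 8x - 11/9
∇ f = 18x^3 - 27x^2 + 22x - 13/2
(E_{-2} + E_{2/3} + ∇) f = 9x^4 - 6x^3 + 97x^2 - 122x + 1247/18
(Δ^3 ∘ ∇ + (E_{-2} + E_{2/3} + ∇)) f = 9x^4 - 6x^3 + 97x^2 - 122x + 3191/18

g(x) = 9x^4 - 6x^3 + 97x^2 - 122x + 3191/18


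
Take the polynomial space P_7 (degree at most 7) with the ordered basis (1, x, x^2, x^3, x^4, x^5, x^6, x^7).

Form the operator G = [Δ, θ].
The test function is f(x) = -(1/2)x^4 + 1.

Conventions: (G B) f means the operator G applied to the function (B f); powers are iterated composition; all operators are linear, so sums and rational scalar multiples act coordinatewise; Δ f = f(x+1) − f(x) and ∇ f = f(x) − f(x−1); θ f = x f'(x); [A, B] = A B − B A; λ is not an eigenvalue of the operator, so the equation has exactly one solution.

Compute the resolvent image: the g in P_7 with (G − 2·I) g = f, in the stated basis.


g(x) = (1/4)x^4 + (1/2)x^3 + (9/4)x^2 + (21/4)x + 45/8

write g with unknown coordinates in the stated basis and equate coefficients in (G − 2·I) g = f
solving from the highest basis element down gives g = (1/4)x^4 + (1/2)x^3 + (9/4)x^2 + (21/4)x + 45/8
check: G g = x^3 + (9/2)x^2 + (21/2)x + 49/4
so G g − 2·g = -(1/2)x^4 + 1 = f ✓


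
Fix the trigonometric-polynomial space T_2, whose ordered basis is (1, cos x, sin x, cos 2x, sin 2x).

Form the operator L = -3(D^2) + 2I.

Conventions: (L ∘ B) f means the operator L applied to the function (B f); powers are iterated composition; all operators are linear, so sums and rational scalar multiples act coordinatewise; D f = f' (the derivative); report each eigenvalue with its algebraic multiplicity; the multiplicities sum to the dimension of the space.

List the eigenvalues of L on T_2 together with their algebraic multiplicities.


image of 1: 2
image of cos x: 5cos x
image of sin x: 5sin x
image of cos 2x: 14cos 2x
image of sin 2x: 14sin 2x
the matrix is diagonal; its diagonal is (2, 5, 5, 14, 14)
for a triangular matrix the eigenvalues are the diagonal entries, with algebraic multiplicity their repetition count

λ = 2 (multiplicity 1), λ = 5 (multiplicity 2), λ = 14 (multiplicity 2)


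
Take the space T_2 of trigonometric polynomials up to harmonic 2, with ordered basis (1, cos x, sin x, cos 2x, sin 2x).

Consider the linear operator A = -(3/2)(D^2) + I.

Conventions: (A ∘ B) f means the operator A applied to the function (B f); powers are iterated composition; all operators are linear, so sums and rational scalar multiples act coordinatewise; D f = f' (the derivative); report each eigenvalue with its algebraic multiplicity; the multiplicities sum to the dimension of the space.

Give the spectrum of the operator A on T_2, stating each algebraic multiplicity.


λ = 1 (multiplicity 1), λ = 5/2 (multiplicity 2), λ = 7 (multiplicity 2)

image of 1: 1
image of cos x: (5/2)cos x
image of sin x: (5/2)sin x
image of cos 2x: 7cos 2x
image of sin 2x: 7sin 2x
the matrix is diagonal; its diagonal is (1, 5/2, 5/2, 7, 7)
for a triangular matrix the eigenvalues are the diagonal entries, with algebraic multiplicity their repetition count


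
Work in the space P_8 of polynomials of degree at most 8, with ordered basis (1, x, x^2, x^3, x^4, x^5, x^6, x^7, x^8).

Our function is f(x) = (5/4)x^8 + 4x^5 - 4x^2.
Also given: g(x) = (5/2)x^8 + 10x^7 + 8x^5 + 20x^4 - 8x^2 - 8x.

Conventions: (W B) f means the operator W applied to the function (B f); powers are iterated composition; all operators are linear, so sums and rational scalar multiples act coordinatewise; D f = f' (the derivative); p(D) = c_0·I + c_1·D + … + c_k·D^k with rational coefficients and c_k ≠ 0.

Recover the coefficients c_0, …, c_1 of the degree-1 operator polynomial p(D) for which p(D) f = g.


c_0 = 2, c_1 = 1

D^0 f = (5/4)x^8 + 4x^5 - 4x^2
D^1 f = 10x^7 + 20x^4 - 8x
matching coefficients of g against c_0 f + c_1 Df + … from the top degree down determines the c_i
solution: c_0 = 2, c_1 = 1


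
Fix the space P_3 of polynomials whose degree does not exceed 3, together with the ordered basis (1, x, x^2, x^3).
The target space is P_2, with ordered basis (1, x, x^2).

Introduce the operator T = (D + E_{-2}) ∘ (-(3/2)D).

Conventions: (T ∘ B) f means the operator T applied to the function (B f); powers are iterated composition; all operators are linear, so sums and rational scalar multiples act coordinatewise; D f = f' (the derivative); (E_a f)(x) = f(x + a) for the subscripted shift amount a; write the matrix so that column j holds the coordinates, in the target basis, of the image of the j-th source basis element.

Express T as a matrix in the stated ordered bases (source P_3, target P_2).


the matrix is [[0, -3/2, 3, -18]; [0, 0, -3, 9]; [0, 0, 0, -9/2]] (rows listed top to bottom)

image of 1: 0
image of x: -3/2
image of x^2: -3x + 3
image of x^3: -(9/2)x^2 + 9x - 18
each image's coordinates form column j of the matrix
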